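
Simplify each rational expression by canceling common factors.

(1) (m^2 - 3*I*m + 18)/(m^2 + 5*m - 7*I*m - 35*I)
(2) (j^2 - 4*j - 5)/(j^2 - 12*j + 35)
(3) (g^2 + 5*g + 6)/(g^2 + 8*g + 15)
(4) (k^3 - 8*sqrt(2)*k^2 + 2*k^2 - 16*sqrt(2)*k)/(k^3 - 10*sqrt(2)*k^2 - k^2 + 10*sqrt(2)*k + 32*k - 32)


(1) = (m^2 - 3*I*m + 18)/(m^2 + m*(5 - 7*I) - 35*I)
(2) = (j + 1)/(j - 7)
(3) = (g + 2)/(g + 5)
(4) = (k^2 + 2*k)/(k^2 + k*(-2*sqrt(2) - 1) + 2*sqrt(2))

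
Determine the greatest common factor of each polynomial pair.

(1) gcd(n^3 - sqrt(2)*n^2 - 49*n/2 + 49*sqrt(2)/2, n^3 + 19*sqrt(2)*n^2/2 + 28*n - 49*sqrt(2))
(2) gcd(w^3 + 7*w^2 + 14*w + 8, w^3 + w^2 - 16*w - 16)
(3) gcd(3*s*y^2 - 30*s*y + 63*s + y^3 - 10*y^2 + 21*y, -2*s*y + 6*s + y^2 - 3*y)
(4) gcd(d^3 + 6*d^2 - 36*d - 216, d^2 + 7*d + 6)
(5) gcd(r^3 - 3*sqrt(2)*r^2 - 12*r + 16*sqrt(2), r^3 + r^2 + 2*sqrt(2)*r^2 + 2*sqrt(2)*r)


(1) = n^2 + 5*sqrt(2)*n/2 - 7
(2) = gcd((w + 1)*(w + 2)*(w + 4), (w - 4)*(w + 1)*(w + 4)) = w^2 + 5*w + 4
(3) = y - 3
(4) = d + 6
(5) = gcd((r - 4*sqrt(2))*(r - sqrt(2))*(r + 2*sqrt(2)), r*(r + 1)*(r + 2*sqrt(2))) = r + 2*sqrt(2)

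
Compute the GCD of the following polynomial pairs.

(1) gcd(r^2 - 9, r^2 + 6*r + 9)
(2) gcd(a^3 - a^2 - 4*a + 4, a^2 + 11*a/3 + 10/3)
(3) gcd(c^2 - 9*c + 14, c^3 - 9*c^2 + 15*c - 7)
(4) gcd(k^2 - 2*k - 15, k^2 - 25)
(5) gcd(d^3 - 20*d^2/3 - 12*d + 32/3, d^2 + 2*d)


(1) = r + 3
(2) = a + 2
(3) = c - 7
(4) = gcd((k - 5)*(k + 3), (k - 5)*(k + 5)) = k - 5
(5) = gcd((d - 8)*(d - 2/3)*(d + 2), d*(d + 2)) = d + 2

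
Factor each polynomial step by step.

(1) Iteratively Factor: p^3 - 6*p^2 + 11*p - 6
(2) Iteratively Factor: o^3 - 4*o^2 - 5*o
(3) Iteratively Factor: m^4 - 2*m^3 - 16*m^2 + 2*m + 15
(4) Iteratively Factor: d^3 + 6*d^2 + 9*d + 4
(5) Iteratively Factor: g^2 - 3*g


(1) = (p - 3)*(p^2 - 3*p + 2) = (p - 3)*(p - 2)*(p - 1)
(2) = (o - 5)*(o^2 + o) = o*(o - 5)*(o + 1)
(3) = (m - 5)*(m^3 + 3*m^2 - m - 3) = (m - 5)*(m + 1)*(m^2 + 2*m - 3) = (m - 5)*(m + 1)*(m + 3)*(m - 1)
(4) = (d + 4)*(d^2 + 2*d + 1) = (d + 1)*(d + 4)*(d + 1)
(5) = (g - 3)*(g)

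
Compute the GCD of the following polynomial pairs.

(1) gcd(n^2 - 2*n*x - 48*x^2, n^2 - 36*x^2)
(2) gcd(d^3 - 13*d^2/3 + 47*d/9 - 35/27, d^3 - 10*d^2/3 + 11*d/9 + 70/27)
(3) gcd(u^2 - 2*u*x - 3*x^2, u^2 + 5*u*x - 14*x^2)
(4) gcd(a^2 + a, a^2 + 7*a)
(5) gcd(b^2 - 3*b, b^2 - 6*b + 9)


(1) = n + 6*x
(2) = d^2 - 4*d + 35/9
(3) = 1
(4) = a
(5) = gcd(b*(b - 3), (b - 3)^2) = b - 3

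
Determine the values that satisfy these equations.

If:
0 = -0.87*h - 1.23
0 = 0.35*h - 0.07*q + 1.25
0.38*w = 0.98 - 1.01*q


Then:
h = -1.41
q = 10.79
w = -26.09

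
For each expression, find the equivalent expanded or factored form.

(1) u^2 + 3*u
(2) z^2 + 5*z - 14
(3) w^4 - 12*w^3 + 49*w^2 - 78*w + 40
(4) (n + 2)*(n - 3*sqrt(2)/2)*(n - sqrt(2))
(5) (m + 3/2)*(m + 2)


(1) = u*(u + 3)
(2) = (z - 2)*(z + 7)
(3) = (w - 5)*(w - 4)*(w - 2)*(w - 1)
(4) = n^3 - 5*sqrt(2)*n^2/2 + 2*n^2 - 5*sqrt(2)*n + 3*n + 6
(5) = m^2 + 7*m/2 + 3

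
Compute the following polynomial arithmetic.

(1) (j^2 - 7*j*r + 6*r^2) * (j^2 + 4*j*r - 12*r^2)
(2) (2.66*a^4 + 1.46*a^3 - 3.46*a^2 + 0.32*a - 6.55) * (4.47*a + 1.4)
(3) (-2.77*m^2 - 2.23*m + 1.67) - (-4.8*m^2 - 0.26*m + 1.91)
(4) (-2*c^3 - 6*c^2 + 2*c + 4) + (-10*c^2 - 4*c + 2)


(1) = j^4 - 3*j^3*r - 34*j^2*r^2 + 108*j*r^3 - 72*r^4
(2) = 11.8902*a^5 + 10.2502*a^4 - 13.4222*a^3 - 3.4136*a^2 - 28.8305*a - 9.17
(3) = 2.03*m^2 - 1.97*m - 0.24
(4) = -2*c^3 - 16*c^2 - 2*c + 6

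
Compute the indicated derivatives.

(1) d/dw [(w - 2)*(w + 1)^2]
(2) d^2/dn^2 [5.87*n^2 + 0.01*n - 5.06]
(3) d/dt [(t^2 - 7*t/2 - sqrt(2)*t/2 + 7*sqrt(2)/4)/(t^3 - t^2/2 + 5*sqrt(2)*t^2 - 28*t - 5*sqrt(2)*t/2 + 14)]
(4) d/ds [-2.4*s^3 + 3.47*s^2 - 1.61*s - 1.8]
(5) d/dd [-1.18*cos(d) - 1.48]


(1) = 3*w^2 - 3
(2) = 11.7400000000000
(3) = ((4*t - 7 - sqrt(2))*(2*t^3 - t^2 + 10*sqrt(2)*t^2 - 56*t - 5*sqrt(2)*t + 28) + (4*t^2 - 14*t - 2*sqrt(2)*t + 7*sqrt(2))*(-6*t^2 - 20*sqrt(2)*t + 2*t + 5*sqrt(2) + 56)/2)/(2*t^3 - t^2 + 10*sqrt(2)*t^2 - 56*t - 5*sqrt(2)*t + 28)^2
(4) = -7.2*s^2 + 6.94*s - 1.61
(5) = 1.18*sin(d)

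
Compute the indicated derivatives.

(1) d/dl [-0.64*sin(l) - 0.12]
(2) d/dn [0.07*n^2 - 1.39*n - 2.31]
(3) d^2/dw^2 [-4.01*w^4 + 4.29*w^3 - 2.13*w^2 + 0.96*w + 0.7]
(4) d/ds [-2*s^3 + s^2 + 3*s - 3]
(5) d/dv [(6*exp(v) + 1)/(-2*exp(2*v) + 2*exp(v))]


(1) = -0.64*cos(l)
(2) = 0.14*n - 1.39
(3) = -48.12*w^2 + 25.74*w - 4.26
(4) = -6*s^2 + 2*s + 3
(5) = (3*exp(2*v) + exp(v) - 1/2)*exp(-v)/(exp(2*v) - 2*exp(v) + 1)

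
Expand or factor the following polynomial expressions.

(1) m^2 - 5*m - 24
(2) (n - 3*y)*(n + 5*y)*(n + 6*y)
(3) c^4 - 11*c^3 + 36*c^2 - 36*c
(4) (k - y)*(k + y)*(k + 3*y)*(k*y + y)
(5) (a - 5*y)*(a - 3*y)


(1) = (m - 8)*(m + 3)
(2) = n^3 + 8*n^2*y - 3*n*y^2 - 90*y^3
(3) = c*(c - 6)*(c - 3)*(c - 2)
(4) = k^4*y + 3*k^3*y^2 + k^3*y - k^2*y^3 + 3*k^2*y^2 - 3*k*y^4 - k*y^3 - 3*y^4
(5) = a^2 - 8*a*y + 15*y^2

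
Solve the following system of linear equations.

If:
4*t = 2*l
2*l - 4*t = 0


Then:
l = 2*t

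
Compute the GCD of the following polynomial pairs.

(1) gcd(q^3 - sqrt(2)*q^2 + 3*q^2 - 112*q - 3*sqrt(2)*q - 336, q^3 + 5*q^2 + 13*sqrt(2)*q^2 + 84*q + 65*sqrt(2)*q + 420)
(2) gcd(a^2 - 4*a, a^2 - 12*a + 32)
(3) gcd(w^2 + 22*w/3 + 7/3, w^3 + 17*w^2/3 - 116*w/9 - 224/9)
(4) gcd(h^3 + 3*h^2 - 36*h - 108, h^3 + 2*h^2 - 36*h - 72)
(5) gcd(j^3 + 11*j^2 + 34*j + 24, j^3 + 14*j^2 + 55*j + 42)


(1) = gcd((q + 3)*(q - 8*sqrt(2))*(q + 7*sqrt(2)), (q + 5)*(q + 6*sqrt(2))*(q + 7*sqrt(2))) = q + 7*sqrt(2)
(2) = gcd(a*(a - 4), (a - 8)*(a - 4)) = a - 4
(3) = gcd((w + 1/3)*(w + 7), (w - 8/3)*(w + 4/3)*(w + 7)) = w + 7
(4) = h^2 - 36
(5) = gcd((j + 1)*(j + 4)*(j + 6), (j + 1)*(j + 6)*(j + 7)) = j^2 + 7*j + 6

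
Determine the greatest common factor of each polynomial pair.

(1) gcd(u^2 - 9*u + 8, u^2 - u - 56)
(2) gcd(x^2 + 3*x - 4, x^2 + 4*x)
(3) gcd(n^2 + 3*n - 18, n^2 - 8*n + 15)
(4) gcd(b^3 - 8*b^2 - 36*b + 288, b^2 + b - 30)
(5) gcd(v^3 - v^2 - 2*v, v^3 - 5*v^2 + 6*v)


(1) = u - 8
(2) = gcd((x - 1)*(x + 4), x*(x + 4)) = x + 4
(3) = gcd((n - 3)*(n + 6), (n - 5)*(n - 3)) = n - 3
(4) = b + 6
(5) = gcd(v*(v - 2)*(v + 1), v*(v - 3)*(v - 2)) = v^2 - 2*v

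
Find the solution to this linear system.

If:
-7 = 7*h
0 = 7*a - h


Then:
a = -1/7
h = -1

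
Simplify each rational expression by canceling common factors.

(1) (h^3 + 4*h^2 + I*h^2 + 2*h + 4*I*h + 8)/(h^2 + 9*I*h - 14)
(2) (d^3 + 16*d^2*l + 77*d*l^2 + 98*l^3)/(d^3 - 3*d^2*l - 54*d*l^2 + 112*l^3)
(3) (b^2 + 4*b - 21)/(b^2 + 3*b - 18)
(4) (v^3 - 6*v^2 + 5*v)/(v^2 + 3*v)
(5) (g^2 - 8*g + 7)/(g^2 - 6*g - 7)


(1) = (h^2 + h*(4 - I) - 4*I)/(h + 7*I)
(2) = (d^2 + 9*d*l + 14*l^2)/(d^2 - 10*d*l + 16*l^2)
(3) = (b + 7)/(b + 6)
(4) = (v^2 - 6*v + 5)/(v + 3)
(5) = (g - 1)/(g + 1)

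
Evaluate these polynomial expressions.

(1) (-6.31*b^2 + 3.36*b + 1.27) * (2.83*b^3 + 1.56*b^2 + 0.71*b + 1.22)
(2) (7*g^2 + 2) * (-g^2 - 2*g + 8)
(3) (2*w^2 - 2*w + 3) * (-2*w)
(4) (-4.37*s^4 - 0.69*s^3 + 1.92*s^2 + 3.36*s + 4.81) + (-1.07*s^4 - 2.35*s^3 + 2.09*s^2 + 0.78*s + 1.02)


(1) = -17.8573*b^5 - 0.3348*b^4 + 4.3556*b^3 - 3.3314*b^2 + 5.0009*b + 1.5494
(2) = -7*g^4 - 14*g^3 + 54*g^2 - 4*g + 16
(3) = -4*w^3 + 4*w^2 - 6*w
(4) = -5.44*s^4 - 3.04*s^3 + 4.01*s^2 + 4.14*s + 5.83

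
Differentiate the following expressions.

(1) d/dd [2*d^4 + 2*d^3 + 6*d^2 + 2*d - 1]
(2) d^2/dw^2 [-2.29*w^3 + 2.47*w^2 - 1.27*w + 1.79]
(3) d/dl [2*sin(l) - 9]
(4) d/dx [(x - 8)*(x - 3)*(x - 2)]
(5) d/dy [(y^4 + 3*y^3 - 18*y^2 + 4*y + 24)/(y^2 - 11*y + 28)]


(1) = 8*d^3 + 6*d^2 + 12*d + 2
(2) = 4.94 - 13.74*w
(3) = 2*cos(l)
(4) = 3*x^2 - 26*x + 46
(5) = 2*(y^5 - 15*y^4 + 23*y^3 + 223*y^2 - 528*y + 188)/(y^4 - 22*y^3 + 177*y^2 - 616*y + 784)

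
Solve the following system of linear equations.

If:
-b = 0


Then:
b = 0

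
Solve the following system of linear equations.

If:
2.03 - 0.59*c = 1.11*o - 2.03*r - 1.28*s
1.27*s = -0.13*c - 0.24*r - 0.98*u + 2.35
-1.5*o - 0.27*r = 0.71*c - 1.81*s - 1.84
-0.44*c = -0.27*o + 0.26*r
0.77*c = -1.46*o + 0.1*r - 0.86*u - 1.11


Then:
c = -3.92
o = -7.00
r = -0.64
s = -8.45
u = 14.02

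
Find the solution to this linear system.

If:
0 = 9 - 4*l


Then:
l = 9/4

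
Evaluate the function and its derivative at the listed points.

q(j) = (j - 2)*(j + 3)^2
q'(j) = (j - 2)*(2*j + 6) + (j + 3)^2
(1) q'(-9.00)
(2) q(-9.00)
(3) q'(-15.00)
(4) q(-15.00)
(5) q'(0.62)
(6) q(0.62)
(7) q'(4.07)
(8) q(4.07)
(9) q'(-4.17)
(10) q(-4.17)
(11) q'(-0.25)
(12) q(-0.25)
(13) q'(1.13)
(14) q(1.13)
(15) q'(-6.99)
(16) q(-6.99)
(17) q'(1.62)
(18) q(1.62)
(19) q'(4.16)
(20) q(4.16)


(1) = 168.00
(2) = -396.00
(3) = 552.00
(4) = -2448.00
(5) = 3.11
(6) = -18.08
(7) = 79.25
(8) = 103.47
(9) = 15.81
(10) = -8.45
(11) = -4.81
(12) = -17.02
(13) = 9.87
(14) = -14.84
(15) = 87.66
(16) = -143.12
(17) = 17.83
(18) = -8.11
(19) = 82.20
(20) = 110.73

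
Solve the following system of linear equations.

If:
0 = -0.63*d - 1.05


Then:
d = -1.67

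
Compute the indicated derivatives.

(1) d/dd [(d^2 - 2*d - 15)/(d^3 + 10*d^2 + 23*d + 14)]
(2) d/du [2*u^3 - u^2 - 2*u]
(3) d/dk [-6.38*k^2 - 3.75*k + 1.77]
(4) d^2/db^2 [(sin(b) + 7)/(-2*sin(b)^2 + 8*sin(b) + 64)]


(1) = (-d^4 + 4*d^3 + 88*d^2 + 328*d + 317)/(d^6 + 20*d^5 + 146*d^4 + 488*d^3 + 809*d^2 + 644*d + 196)
(2) = 6*u^2 - 2*u - 2
(3) = -12.76*k - 3.75
(4) = (9*sin(b)^5 + 32*sin(b)^4 + 838*sin(b)^2 + 357*sin(b)/2 - 24*sin(3*b) - sin(5*b)/2 - 416)/(2*(sin(b) - 8)^3*(sin(b) + 4)^3)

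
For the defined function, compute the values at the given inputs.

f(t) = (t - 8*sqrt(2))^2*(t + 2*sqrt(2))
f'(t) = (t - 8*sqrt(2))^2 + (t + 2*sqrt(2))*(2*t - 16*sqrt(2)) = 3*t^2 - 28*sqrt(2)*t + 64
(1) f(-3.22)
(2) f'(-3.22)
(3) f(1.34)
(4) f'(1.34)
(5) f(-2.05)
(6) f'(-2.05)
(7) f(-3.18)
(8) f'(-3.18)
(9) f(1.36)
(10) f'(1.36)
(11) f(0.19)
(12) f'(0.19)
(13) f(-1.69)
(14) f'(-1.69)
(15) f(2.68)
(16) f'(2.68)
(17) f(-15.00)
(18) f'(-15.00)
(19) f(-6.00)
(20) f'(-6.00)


(1) = -82.71
(2) = 222.61
(3) = 414.65
(4) = 16.33
(5) = 139.02
(6) = 157.78
(7) = -73.85
(8) = 220.26
(9) = 414.97
(10) = 15.70
(11) = 373.49
(12) = 56.58
(13) = 192.50
(14) = 139.49
(15) = 410.60
(16) = -20.58
(17) = -8427.73
(18) = 1332.97
(19) = -950.72
(20) = 409.59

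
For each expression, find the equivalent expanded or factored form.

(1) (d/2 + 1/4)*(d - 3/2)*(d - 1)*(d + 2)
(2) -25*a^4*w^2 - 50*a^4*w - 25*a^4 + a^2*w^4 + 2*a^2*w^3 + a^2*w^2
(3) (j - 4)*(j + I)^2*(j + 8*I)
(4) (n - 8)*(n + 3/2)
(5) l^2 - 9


(1) = d^4/2 - 15*d^2/8 + 5*d/8 + 3/4
(2) = (-5*a + w)*(5*a + w)*(a*w + a)^2
(3) = j^4 - 4*j^3 + 10*I*j^3 - 17*j^2 - 40*I*j^2 + 68*j - 8*I*j + 32*I
(4) = n^2 - 13*n/2 - 12
(5) = (l - 3)*(l + 3)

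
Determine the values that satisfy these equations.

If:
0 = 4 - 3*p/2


Then:
p = 8/3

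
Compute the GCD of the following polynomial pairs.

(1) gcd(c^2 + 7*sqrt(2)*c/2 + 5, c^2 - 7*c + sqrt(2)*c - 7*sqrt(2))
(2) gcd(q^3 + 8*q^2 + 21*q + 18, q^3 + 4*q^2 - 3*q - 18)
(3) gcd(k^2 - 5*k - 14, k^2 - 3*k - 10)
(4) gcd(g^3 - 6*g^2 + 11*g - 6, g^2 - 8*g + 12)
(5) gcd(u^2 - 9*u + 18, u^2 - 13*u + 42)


(1) = gcd((c + sqrt(2))*(c + 5*sqrt(2)/2), (c - 7)*(c + sqrt(2))) = c + sqrt(2)
(2) = q^2 + 6*q + 9
(3) = k + 2
(4) = g - 2
(5) = gcd((u - 6)*(u - 3), (u - 7)*(u - 6)) = u - 6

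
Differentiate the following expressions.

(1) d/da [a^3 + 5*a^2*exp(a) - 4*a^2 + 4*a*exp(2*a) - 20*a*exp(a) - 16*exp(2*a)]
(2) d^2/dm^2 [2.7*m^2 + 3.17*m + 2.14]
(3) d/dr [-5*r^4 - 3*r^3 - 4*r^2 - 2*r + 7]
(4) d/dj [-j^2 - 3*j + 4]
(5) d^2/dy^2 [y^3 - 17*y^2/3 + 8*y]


(1) = 5*a^2*exp(a) + 3*a^2 + 8*a*exp(2*a) - 10*a*exp(a) - 8*a - 28*exp(2*a) - 20*exp(a)
(2) = 5.40000000000000
(3) = -20*r^3 - 9*r^2 - 8*r - 2
(4) = -2*j - 3
(5) = 6*y - 34/3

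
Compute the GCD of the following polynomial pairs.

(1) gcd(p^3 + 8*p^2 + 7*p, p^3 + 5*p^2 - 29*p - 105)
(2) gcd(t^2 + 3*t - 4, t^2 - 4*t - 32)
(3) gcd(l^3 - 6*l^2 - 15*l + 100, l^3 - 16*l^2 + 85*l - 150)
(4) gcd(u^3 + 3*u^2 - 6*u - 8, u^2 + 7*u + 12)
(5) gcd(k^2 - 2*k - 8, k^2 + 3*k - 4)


(1) = p + 7
(2) = gcd((t - 1)*(t + 4), (t - 8)*(t + 4)) = t + 4
(3) = l^2 - 10*l + 25
(4) = u + 4
(5) = 1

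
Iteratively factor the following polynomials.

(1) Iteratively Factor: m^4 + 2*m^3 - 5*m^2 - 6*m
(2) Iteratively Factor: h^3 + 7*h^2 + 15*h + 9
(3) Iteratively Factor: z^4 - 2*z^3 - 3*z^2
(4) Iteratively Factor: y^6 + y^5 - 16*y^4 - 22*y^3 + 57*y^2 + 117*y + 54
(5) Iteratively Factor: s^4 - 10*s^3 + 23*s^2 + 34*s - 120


(1) = (m + 3)*(m^3 - m^2 - 2*m) = (m - 2)*(m + 3)*(m^2 + m) = (m - 2)*(m + 1)*(m + 3)*(m)
(2) = (h + 3)*(h^2 + 4*h + 3) = (h + 1)*(h + 3)*(h + 3)
(3) = (z + 1)*(z^3 - 3*z^2) = (z - 3)*(z + 1)*(z^2) = z*(z - 3)*(z + 1)*(z)
(4) = (y + 1)*(y^5 - 16*y^3 - 6*y^2 + 63*y + 54) = (y - 3)*(y + 1)*(y^4 + 3*y^3 - 7*y^2 - 27*y - 18) = (y - 3)*(y + 1)*(y + 3)*(y^3 - 7*y - 6) = (y - 3)*(y + 1)^2*(y + 3)*(y^2 - y - 6) = (y - 3)^2*(y + 1)^2*(y + 3)*(y + 2)
(5) = (s - 5)*(s^3 - 5*s^2 - 2*s + 24) = (s - 5)*(s - 4)*(s^2 - s - 6) = (s - 5)*(s - 4)*(s + 2)*(s - 3)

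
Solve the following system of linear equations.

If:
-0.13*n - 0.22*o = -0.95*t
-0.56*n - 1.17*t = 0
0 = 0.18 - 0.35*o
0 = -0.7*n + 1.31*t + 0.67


Then:
No Solution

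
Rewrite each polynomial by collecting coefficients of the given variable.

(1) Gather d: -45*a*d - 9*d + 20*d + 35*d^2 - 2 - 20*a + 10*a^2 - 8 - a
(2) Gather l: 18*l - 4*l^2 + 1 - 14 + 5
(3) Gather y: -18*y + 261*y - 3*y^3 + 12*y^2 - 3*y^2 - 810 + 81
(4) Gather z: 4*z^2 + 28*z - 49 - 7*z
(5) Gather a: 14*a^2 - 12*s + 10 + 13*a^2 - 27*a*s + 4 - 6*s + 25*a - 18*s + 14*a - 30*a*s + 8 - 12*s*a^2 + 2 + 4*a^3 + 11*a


(1) = 10*a^2 - 21*a + 35*d^2 + d*(11 - 45*a) - 10
(2) = -4*l^2 + 18*l - 8
(3) = -3*y^3 + 9*y^2 + 243*y - 729
(4) = 4*z^2 + 21*z - 49
(5) = 4*a^3 + a^2*(27 - 12*s) + a*(50 - 57*s) - 36*s + 24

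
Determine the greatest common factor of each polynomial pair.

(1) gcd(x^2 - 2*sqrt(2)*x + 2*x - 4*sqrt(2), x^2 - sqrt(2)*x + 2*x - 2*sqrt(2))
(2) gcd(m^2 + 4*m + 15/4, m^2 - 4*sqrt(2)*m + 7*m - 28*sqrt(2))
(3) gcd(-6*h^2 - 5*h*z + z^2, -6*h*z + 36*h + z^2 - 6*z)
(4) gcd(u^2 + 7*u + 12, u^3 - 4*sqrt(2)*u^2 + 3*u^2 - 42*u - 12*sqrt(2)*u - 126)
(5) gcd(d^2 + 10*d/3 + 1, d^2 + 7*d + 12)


(1) = x + 2
(2) = gcd((m + 3/2)*(m + 5/2), (m + 7)*(m - 4*sqrt(2))) = 1
(3) = gcd((-6*h + z)*(h + z), (-6*h + z)*(z - 6)) = -6*h + z
(4) = gcd((u + 3)*(u + 4), (u + 3)*(u - 7*sqrt(2))*(u + 3*sqrt(2))) = u + 3
(5) = d + 3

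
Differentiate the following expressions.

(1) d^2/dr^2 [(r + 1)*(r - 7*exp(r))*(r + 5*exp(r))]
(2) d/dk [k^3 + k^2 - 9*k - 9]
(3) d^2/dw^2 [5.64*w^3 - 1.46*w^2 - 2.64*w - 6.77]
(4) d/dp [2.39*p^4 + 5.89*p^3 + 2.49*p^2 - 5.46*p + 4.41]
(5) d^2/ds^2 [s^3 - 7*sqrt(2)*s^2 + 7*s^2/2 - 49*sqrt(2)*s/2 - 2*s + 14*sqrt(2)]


(1) = -2*r^2*exp(r) - 140*r*exp(2*r) - 10*r*exp(r) + 6*r - 280*exp(2*r) - 8*exp(r) + 2
(2) = 3*k^2 + 2*k - 9
(3) = 33.84*w - 2.92
(4) = 9.56*p^3 + 17.67*p^2 + 4.98*p - 5.46
(5) = 6*s - 14*sqrt(2) + 7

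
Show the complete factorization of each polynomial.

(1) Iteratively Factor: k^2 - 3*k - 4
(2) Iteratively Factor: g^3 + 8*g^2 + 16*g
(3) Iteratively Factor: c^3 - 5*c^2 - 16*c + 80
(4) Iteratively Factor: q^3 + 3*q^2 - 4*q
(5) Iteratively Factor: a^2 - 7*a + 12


(1) = (k - 4)*(k + 1)
(2) = (g + 4)*(g^2 + 4*g) = g*(g + 4)*(g + 4)
(3) = (c + 4)*(c^2 - 9*c + 20) = (c - 4)*(c + 4)*(c - 5)
(4) = (q + 4)*(q^2 - q) = (q - 1)*(q + 4)*(q)
(5) = (a - 4)*(a - 3)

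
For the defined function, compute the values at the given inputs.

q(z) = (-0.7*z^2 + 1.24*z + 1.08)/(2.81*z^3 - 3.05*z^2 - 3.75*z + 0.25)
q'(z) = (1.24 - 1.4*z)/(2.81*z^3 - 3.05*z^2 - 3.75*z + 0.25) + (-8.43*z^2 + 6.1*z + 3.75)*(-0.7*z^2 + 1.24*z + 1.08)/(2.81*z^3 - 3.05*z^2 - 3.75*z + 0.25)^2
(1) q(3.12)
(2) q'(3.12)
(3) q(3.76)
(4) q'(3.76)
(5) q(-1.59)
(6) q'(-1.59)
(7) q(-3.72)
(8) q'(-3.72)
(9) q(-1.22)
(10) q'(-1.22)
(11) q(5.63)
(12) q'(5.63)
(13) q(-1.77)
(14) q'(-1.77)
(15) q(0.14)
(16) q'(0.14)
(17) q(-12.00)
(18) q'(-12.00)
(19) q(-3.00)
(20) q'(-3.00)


(1) = -0.04
(2) = -0.01
(3) = -0.04
(4) = 0.00
(5) = 0.21
(6) = 0.17
(7) = 0.08
(8) = 0.02
(9) = 0.31
(10) = 0.42
(11) = -0.04
(12) = 0.00
(13) = 0.18
(14) = 0.13
(15) = -3.79
(16) = 48.26
(17) = 0.02
(18) = 0.00
(19) = 0.10
(20) = 0.04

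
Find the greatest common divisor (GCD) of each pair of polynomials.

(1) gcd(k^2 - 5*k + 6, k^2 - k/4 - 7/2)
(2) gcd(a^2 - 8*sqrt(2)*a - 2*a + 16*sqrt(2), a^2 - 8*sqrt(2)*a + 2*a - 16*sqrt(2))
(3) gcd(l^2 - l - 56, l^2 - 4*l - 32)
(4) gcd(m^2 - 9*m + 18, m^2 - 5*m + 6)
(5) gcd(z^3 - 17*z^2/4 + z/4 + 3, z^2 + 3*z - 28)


(1) = gcd((k - 3)*(k - 2), (k - 2)*(k + 7/4)) = k - 2
(2) = a - 8*sqrt(2)
(3) = gcd((l - 8)*(l + 7), (l - 8)*(l + 4)) = l - 8
(4) = gcd((m - 6)*(m - 3), (m - 3)*(m - 2)) = m - 3
(5) = z - 4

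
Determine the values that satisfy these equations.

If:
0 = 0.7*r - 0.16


Then:
r = 0.23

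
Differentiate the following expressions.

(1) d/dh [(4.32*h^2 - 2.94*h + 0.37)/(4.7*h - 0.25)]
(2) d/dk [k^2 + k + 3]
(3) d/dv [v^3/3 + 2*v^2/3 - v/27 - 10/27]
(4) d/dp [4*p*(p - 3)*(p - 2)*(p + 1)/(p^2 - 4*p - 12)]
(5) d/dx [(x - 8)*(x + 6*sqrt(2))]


(1) = (20.304*h^2 - 2.16*h - 1.004)/(22.09*h^2 - 2.35*h + 0.0625)
(2) = 2*k + 1
(3) = v^2 + 4*v/3 - 1/27
(4) = 8*(p^5 - 8*p^4 - 8*p^3 + 67*p^2 - 12*p - 36)/(p^4 - 8*p^3 - 8*p^2 + 96*p + 144)
(5) = 2*x - 8 + 6*sqrt(2)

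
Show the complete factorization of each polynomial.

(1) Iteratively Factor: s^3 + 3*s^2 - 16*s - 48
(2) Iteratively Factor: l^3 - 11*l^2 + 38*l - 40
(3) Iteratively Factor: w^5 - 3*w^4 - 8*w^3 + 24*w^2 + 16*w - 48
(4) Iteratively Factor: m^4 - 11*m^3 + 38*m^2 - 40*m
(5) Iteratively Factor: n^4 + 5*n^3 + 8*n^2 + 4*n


(1) = (s + 3)*(s^2 - 16) = (s - 4)*(s + 3)*(s + 4)
(2) = (l - 4)*(l^2 - 7*l + 10) = (l - 4)*(l - 2)*(l - 5)
(3) = (w - 3)*(w^4 - 8*w^2 + 16) = (w - 3)*(w - 2)*(w^3 + 2*w^2 - 4*w - 8) = (w - 3)*(w - 2)^2*(w^2 + 4*w + 4) = (w - 3)*(w - 2)^2*(w + 2)*(w + 2)
(4) = (m - 2)*(m^3 - 9*m^2 + 20*m) = (m - 4)*(m - 2)*(m^2 - 5*m) = (m - 5)*(m - 4)*(m - 2)*(m)
(5) = (n + 2)*(n^3 + 3*n^2 + 2*n) = (n + 1)*(n + 2)*(n^2 + 2*n) = n*(n + 1)*(n + 2)*(n + 2)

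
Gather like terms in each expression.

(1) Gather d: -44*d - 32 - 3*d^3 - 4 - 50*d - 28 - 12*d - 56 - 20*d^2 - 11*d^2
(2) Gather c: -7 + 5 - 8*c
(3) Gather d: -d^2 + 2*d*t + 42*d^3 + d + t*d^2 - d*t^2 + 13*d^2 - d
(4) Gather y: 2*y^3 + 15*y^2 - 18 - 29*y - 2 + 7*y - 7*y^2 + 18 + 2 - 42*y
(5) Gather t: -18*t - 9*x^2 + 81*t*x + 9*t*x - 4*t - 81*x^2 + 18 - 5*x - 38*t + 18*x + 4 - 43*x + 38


(1) = -3*d^3 - 31*d^2 - 106*d - 120
(2) = -8*c - 2
(3) = 42*d^3 + d^2*(t + 12) + d*(-t^2 + 2*t)
(4) = 2*y^3 + 8*y^2 - 64*y
(5) = t*(90*x - 60) - 90*x^2 - 30*x + 60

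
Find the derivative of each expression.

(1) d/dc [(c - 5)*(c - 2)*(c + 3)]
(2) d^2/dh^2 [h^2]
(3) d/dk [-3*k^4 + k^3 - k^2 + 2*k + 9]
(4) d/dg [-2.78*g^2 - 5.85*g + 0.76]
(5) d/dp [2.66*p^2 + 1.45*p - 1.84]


(1) = 3*c^2 - 8*c - 11
(2) = 2
(3) = -12*k^3 + 3*k^2 - 2*k + 2
(4) = -5.56*g - 5.85
(5) = 5.32*p + 1.45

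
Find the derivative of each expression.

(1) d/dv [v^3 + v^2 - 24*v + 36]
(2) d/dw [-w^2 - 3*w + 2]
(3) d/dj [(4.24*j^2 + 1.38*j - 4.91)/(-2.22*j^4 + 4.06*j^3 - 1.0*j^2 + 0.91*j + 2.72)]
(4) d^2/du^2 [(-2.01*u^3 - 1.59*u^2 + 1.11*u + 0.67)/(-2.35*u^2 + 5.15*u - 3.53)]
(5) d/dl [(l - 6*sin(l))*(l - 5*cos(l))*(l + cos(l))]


(1) = 3*v^2 + 2*v - 24
(2) = -2*w - 3
(3) = (18.8256*j^5 - 8.0236*j^4 - 54.8064*j^3 + 65.0422*j^2 + 13.2456*j + 8.2217)/(4.9284*j^8 - 18.0264*j^7 + 20.9236*j^6 - 12.1604*j^5 - 3.6876*j^4 + 20.2664*j^3 - 4.6119*j^2 + 4.9504*j + 7.3984)
(4) = (99.49854*u^3 - 320.58429*u^2 + 254.178534*u - 25.157008)/(12.977875*u^6 - 85.322625*u^5 + 245.4669*u^4 - 392.921825*u^3 + 368.72262*u^2 - 192.520905*u + 43.986977)
(5) = -(l - 6*sin(l))*(l - 5*cos(l))*(sin(l) - 1) + (l - 6*sin(l))*(l + cos(l))*(5*sin(l) + 1) - (l - 5*cos(l))*(l + cos(l))*(6*cos(l) - 1)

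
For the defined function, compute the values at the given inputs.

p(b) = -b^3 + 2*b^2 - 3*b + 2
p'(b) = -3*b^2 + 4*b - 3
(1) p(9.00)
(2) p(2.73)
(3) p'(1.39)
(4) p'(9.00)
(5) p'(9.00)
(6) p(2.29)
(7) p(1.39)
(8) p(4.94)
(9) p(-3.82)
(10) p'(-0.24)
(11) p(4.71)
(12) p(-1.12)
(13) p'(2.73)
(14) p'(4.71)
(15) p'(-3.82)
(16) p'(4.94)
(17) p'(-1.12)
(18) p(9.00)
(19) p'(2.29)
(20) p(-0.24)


(1) = -592.00
(2) = -11.63
(3) = -3.24
(4) = -210.00
(5) = -210.00
(6) = -6.39
(7) = -0.99
(8) = -84.57
(9) = 98.39
(10) = -4.13
(11) = -72.25
(12) = 9.27
(13) = -14.44
(14) = -50.71
(15) = -62.06
(16) = -56.45
(17) = -11.24
(18) = -592.00
(19) = -9.57
(20) = 2.85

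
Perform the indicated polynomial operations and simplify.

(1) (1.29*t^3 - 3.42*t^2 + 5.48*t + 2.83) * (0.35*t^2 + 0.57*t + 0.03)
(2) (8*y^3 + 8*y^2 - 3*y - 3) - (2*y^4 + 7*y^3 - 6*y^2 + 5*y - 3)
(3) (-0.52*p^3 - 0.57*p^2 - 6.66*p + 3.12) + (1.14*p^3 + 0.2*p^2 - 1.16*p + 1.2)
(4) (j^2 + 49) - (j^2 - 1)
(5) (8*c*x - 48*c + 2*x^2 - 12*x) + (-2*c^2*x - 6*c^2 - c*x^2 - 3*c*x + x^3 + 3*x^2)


(1) = 0.4515*t^5 - 0.4617*t^4 + 0.0073*t^3 + 4.0115*t^2 + 1.7775*t + 0.0849
(2) = -2*y^4 + y^3 + 14*y^2 - 8*y
(3) = 0.62*p^3 - 0.37*p^2 - 7.82*p + 4.32
(4) = 50
(5) = -2*c^2*x - 6*c^2 - c*x^2 + 5*c*x - 48*c + x^3 + 5*x^2 - 12*x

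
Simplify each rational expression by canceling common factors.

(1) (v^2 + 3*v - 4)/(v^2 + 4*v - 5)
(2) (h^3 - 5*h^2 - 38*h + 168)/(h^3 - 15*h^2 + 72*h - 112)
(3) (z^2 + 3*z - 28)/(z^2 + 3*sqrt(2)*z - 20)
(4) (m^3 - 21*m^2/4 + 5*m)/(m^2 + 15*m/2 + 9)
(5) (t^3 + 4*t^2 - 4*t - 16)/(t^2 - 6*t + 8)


(1) = (v + 4)/(v + 5)
(2) = (h + 6)/(h - 4)
(3) = (z^2 + 3*z - 28)/(z^2 + 3*sqrt(2)*z - 20)
(4) = (4*m^3 - 21*m^2 + 20*m)/(4*m^2 + 30*m + 36)
(5) = (t^2 + 6*t + 8)/(t - 4)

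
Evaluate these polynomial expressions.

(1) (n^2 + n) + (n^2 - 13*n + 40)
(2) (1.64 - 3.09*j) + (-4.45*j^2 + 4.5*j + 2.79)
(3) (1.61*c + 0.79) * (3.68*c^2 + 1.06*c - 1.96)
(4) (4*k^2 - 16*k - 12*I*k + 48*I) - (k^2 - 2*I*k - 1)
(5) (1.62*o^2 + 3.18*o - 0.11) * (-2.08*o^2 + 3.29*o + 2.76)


(1) = 2*n^2 - 12*n + 40
(2) = -4.45*j^2 + 1.41*j + 4.43
(3) = 5.9248*c^3 + 4.6138*c^2 - 2.3182*c - 1.5484
(4) = 3*k^2 - 16*k - 10*I*k + 1 + 48*I
(5) = -3.3696*o^4 - 1.2846*o^3 + 15.1622*o^2 + 8.4149*o - 0.3036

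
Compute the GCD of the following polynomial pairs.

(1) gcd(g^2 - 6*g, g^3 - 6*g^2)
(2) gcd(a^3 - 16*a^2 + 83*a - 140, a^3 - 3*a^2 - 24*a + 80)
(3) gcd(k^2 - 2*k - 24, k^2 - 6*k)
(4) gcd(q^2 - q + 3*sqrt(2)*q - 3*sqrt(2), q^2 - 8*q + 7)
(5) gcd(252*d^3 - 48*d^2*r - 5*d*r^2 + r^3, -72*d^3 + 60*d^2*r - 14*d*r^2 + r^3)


(1) = g^2 - 6*g
(2) = a - 4
(3) = k - 6
(4) = gcd((q - 1)*(q + 3*sqrt(2)), (q - 7)*(q - 1)) = q - 1
(5) = gcd((-6*d + r)^2*(7*d + r), (-6*d + r)^2*(-2*d + r)) = 36*d^2 - 12*d*r + r^2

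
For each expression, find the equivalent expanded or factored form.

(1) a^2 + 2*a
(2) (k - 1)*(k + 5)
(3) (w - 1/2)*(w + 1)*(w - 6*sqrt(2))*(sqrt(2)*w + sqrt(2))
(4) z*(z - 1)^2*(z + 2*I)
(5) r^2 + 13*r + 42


(1) = a*(a + 2)
(2) = k^2 + 4*k - 5
(3) = sqrt(2)*w^4 - 12*w^3 + 3*sqrt(2)*w^3/2 - 18*w^2 - sqrt(2)*w/2 + 6
(4) = z^4 - 2*z^3 + 2*I*z^3 + z^2 - 4*I*z^2 + 2*I*z
(5) = (r + 6)*(r + 7)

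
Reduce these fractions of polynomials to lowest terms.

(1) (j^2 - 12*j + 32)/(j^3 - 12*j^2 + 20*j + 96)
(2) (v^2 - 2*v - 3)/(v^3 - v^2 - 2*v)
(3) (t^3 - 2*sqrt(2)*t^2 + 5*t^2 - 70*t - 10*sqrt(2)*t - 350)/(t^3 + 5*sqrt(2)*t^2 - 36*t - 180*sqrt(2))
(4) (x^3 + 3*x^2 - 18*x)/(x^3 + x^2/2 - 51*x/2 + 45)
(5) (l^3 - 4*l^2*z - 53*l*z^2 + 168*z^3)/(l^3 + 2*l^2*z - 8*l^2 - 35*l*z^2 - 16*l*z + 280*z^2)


(1) = (j - 4)/(j^2 - 4*j - 12)
(2) = (v - 3)/(v^2 - 2*v)
(3) = (t^2 + t*(5 - 7*sqrt(2)) - 35*sqrt(2))/(t^2 - 36)
(4) = 2*x/(2*x - 5)
(5) = (-l^2 + 11*l*z - 24*z^2)/(-l^2 + 5*l*z + 8*l - 40*z)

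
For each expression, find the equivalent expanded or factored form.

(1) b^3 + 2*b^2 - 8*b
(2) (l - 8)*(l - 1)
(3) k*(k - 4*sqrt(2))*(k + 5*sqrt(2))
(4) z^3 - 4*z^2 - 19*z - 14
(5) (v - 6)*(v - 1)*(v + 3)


(1) = b*(b - 2)*(b + 4)
(2) = l^2 - 9*l + 8
(3) = k^3 + sqrt(2)*k^2 - 40*k
(4) = (z - 7)*(z + 1)*(z + 2)
(5) = v^3 - 4*v^2 - 15*v + 18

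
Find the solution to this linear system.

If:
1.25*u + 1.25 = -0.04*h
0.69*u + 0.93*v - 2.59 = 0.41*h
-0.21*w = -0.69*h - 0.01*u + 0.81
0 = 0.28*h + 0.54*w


Then:
h = 1.03
u = -1.03
v = 4.00
w = -0.53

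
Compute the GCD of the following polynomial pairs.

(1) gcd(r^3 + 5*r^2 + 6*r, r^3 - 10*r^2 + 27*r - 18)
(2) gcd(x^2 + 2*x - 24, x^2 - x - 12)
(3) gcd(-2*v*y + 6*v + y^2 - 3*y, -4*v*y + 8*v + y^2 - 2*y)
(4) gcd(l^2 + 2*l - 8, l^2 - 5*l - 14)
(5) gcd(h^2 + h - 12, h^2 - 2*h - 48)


(1) = 1
(2) = gcd((x - 4)*(x + 6), (x - 4)*(x + 3)) = x - 4
(3) = gcd((-2*v + y)*(y - 3), (-4*v + y)*(y - 2)) = 1
(4) = gcd((l - 2)*(l + 4), (l - 7)*(l + 2)) = 1
(5) = 1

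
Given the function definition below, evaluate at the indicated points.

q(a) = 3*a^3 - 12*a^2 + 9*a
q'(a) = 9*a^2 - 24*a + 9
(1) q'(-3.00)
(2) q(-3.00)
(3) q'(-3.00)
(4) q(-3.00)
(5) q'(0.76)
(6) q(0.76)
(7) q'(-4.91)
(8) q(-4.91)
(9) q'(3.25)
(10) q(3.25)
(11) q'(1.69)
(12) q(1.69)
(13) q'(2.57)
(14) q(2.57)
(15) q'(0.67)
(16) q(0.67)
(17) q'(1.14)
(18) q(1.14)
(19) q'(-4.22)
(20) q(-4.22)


(1) = 162.00
(2) = -216.00
(3) = 162.00
(4) = -216.00
(5) = -4.04
(6) = 1.23
(7) = 343.81
(8) = -688.60
(9) = 26.06
(10) = 5.48
(11) = -5.86
(12) = -4.58
(13) = 6.76
(14) = -5.21
(15) = -3.04
(16) = 1.55
(17) = -6.66
(18) = -0.89
(19) = 270.56
(20) = -477.14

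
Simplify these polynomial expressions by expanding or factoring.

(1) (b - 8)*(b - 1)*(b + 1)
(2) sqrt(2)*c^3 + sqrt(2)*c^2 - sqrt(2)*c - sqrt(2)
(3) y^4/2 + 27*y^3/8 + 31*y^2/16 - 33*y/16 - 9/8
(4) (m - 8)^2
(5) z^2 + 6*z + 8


(1) = b^3 - 8*b^2 - b + 8
(2) = (c - 1)*(c + 1)*(sqrt(2)*c + sqrt(2))
(3) = (y/2 + 1/4)*(y - 3/4)*(y + 1)*(y + 6)
(4) = m^2 - 16*m + 64
(5) = (z + 2)*(z + 4)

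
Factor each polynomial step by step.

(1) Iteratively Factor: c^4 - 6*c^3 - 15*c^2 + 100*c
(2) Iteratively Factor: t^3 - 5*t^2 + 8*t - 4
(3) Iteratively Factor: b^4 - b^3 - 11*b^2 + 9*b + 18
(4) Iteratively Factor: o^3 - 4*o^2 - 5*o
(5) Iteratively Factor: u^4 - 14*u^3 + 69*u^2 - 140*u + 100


(1) = (c + 4)*(c^3 - 10*c^2 + 25*c) = (c - 5)*(c + 4)*(c^2 - 5*c) = (c - 5)^2*(c + 4)*(c)
(2) = (t - 1)*(t^2 - 4*t + 4) = (t - 2)*(t - 1)*(t - 2)
(3) = (b + 3)*(b^3 - 4*b^2 + b + 6) = (b + 1)*(b + 3)*(b^2 - 5*b + 6) = (b - 3)*(b + 1)*(b + 3)*(b - 2)
(4) = (o + 1)*(o^2 - 5*o) = o*(o + 1)*(o - 5)
(5) = (u - 2)*(u^3 - 12*u^2 + 45*u - 50) = (u - 2)^2*(u^2 - 10*u + 25) = (u - 5)*(u - 2)^2*(u - 5)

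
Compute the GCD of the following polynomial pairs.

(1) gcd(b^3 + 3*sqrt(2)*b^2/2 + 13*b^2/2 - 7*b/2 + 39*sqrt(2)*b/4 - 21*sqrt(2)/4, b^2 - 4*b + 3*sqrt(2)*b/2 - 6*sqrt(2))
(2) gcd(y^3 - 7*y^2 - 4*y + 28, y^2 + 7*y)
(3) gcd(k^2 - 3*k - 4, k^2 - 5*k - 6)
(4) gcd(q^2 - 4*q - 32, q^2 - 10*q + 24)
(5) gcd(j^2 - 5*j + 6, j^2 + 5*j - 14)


(1) = gcd((b - 1/2)*(b + 7)*(b + 3*sqrt(2)/2), (b - 4)*(b + 3*sqrt(2)/2)) = b + 3*sqrt(2)/2
(2) = 1
(3) = k + 1
(4) = 1
(5) = j - 2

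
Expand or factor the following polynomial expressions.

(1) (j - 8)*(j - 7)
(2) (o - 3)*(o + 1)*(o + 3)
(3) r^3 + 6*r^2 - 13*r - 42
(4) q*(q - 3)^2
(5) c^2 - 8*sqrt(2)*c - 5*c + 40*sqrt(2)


(1) = j^2 - 15*j + 56
(2) = o^3 + o^2 - 9*o - 9
(3) = (r - 3)*(r + 2)*(r + 7)
(4) = q^3 - 6*q^2 + 9*q
(5) = (c - 5)*(c - 8*sqrt(2))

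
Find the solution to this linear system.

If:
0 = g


Then:
g = 0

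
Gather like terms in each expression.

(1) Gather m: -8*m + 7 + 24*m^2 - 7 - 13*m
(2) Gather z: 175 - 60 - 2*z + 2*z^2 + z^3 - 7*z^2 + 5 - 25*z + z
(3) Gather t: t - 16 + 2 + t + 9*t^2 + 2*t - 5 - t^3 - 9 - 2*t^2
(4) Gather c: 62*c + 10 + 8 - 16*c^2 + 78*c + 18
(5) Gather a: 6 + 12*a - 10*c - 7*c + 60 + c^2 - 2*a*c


(1) = 24*m^2 - 21*m
(2) = z^3 - 5*z^2 - 26*z + 120
(3) = -t^3 + 7*t^2 + 4*t - 28
(4) = -16*c^2 + 140*c + 36
(5) = a*(12 - 2*c) + c^2 - 17*c + 66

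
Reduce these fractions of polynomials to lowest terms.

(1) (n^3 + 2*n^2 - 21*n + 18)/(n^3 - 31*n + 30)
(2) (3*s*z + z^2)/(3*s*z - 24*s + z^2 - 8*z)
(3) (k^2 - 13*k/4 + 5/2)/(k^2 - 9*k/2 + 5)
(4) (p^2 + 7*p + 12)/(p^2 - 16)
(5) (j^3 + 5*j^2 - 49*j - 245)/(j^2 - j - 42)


(1) = (n - 3)/(n - 5)
(2) = z/(z - 8)
(3) = (4*k - 5)/(4*k - 10)
(4) = (p + 3)/(p - 4)
(5) = (j^2 + 12*j + 35)/(j + 6)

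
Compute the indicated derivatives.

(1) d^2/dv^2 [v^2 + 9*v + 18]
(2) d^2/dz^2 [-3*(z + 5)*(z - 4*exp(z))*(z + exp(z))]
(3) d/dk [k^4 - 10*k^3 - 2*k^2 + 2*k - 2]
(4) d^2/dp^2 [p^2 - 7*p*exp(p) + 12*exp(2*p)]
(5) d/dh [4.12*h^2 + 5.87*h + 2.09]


(1) = 2
(2) = 9*z^2*exp(z) + 48*z*exp(2*z) + 81*z*exp(z) - 18*z + 288*exp(2*z) + 108*exp(z) - 30
(3) = 4*k^3 - 30*k^2 - 4*k + 2
(4) = -7*p*exp(p) + 48*exp(2*p) - 14*exp(p) + 2
(5) = 8.24*h + 5.87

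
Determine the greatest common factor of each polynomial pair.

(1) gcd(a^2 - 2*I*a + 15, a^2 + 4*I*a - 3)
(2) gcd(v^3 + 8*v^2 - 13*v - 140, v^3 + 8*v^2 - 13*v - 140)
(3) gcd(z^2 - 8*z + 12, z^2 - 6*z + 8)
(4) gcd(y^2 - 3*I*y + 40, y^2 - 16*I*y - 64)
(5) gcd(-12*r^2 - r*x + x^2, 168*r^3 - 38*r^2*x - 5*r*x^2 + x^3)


(1) = a + 3*I
(2) = v^3 + 8*v^2 - 13*v - 140
(3) = gcd((z - 6)*(z - 2), (z - 4)*(z - 2)) = z - 2
(4) = y - 8*I
(5) = -4*r + x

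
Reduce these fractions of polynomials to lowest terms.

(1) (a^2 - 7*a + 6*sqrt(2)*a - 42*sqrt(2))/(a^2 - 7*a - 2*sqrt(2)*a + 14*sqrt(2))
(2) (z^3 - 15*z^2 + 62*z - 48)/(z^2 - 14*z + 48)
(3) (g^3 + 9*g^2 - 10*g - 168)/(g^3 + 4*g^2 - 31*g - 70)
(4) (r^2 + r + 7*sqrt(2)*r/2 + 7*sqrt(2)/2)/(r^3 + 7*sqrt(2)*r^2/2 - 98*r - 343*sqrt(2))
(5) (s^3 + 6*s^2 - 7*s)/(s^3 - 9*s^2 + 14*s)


(1) = (a + 6*sqrt(2))/(a - 2*sqrt(2))
(2) = z - 1
(3) = (g^2 + 2*g - 24)/(g^2 - 3*g - 10)
(4) = (4*r + 4)/(4*r^2 - 392)
(5) = (s^2 + 6*s - 7)/(s^2 - 9*s + 14)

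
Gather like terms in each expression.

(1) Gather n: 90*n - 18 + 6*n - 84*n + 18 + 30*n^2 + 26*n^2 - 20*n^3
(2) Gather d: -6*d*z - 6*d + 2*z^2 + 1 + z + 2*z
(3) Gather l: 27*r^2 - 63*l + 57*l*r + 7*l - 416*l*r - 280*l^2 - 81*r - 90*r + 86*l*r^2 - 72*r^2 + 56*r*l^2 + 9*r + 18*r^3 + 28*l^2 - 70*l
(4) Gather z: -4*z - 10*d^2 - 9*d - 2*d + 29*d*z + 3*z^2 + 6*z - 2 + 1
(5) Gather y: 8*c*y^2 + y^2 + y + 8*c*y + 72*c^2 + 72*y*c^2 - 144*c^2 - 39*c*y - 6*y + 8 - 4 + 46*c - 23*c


(1) = -20*n^3 + 56*n^2 + 12*n
(2) = d*(-6*z - 6) + 2*z^2 + 3*z + 1
(3) = l^2*(56*r - 252) + l*(86*r^2 - 359*r - 126) + 18*r^3 - 45*r^2 - 162*r
(4) = -10*d^2 - 11*d + 3*z^2 + z*(29*d + 2) - 1
(5) = -72*c^2 + 23*c + y^2*(8*c + 1) + y*(72*c^2 - 31*c - 5) + 4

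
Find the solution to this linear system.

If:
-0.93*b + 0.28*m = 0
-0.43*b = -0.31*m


Then:
b = 0.00
m = 0.00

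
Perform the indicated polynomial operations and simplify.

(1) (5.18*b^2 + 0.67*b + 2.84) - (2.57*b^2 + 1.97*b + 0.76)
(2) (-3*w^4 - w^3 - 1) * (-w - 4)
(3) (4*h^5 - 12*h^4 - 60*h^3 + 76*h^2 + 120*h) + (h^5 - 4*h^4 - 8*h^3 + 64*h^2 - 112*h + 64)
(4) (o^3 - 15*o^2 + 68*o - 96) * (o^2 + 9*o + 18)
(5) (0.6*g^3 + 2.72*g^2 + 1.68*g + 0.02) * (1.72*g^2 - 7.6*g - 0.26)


(1) = 2.61*b^2 - 1.3*b + 2.08
(2) = 3*w^5 + 13*w^4 + 4*w^3 + w + 4
(3) = 5*h^5 - 16*h^4 - 68*h^3 + 140*h^2 + 8*h + 64
(4) = o^5 - 6*o^4 - 49*o^3 + 246*o^2 + 360*o - 1728
(5) = 1.032*g^5 + 0.1184*g^4 - 17.9384*g^3 - 13.4408*g^2 - 0.5888*g - 0.0052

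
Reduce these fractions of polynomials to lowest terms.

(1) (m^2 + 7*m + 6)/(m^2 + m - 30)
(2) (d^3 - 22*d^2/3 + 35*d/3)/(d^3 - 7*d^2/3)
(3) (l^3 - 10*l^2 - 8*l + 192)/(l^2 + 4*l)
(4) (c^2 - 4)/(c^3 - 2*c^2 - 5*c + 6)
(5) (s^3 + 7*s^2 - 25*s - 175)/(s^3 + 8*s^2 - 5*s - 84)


(1) = (m + 1)/(m - 5)
(2) = (d - 5)/d
(3) = (l^2 - 14*l + 48)/l
(4) = (c - 2)/(c^2 - 4*c + 3)
(5) = (s^2 - 25)/(s^2 + s - 12)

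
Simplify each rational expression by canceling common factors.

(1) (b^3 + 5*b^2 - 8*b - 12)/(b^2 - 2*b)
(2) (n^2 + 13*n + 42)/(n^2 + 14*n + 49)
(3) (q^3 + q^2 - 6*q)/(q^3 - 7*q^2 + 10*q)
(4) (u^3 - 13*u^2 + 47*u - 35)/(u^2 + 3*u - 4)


(1) = (b^2 + 7*b + 6)/b
(2) = (n + 6)/(n + 7)
(3) = (q + 3)/(q - 5)
(4) = (u^2 - 12*u + 35)/(u + 4)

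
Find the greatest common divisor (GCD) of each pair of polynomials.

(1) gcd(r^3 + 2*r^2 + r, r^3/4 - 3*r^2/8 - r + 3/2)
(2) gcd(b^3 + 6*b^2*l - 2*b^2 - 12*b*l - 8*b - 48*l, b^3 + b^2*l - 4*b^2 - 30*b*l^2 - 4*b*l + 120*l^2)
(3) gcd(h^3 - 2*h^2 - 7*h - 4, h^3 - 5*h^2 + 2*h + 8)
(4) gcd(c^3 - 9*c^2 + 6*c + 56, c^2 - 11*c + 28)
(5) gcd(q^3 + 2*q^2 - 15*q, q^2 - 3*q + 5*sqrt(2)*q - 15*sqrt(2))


(1) = 1
(2) = gcd((b - 4)*(b + 2)*(b + 6*l), (b - 4)*(b - 5*l)*(b + 6*l)) = b^2 + 6*b*l - 4*b - 24*l
(3) = gcd((h - 4)*(h + 1)^2, (h - 4)*(h - 2)*(h + 1)) = h^2 - 3*h - 4
(4) = c^2 - 11*c + 28
(5) = q - 3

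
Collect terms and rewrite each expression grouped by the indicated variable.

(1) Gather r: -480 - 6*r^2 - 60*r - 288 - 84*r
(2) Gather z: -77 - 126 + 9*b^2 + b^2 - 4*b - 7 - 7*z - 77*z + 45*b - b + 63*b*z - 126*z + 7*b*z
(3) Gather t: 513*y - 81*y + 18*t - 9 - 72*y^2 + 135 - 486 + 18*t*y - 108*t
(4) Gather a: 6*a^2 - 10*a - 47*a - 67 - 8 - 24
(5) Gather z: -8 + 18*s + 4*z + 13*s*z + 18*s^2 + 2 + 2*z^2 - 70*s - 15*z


(1) = -6*r^2 - 144*r - 768
(2) = 10*b^2 + 40*b + z*(70*b - 210) - 210
(3) = t*(18*y - 90) - 72*y^2 + 432*y - 360
(4) = 6*a^2 - 57*a - 99
(5) = 18*s^2 - 52*s + 2*z^2 + z*(13*s - 11) - 6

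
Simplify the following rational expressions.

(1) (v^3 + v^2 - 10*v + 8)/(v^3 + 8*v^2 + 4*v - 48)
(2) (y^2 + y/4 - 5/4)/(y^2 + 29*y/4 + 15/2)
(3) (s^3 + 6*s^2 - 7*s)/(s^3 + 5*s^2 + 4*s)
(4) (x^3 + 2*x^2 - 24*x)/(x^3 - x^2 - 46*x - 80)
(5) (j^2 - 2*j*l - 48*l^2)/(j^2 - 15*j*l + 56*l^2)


(1) = (v - 1)/(v + 6)
(2) = (y - 1)/(y + 6)
(3) = (s^2 + 6*s - 7)/(s^2 + 5*s + 4)
(4) = (x^3 + 2*x^2 - 24*x)/(x^3 - x^2 - 46*x - 80)
(5) = (j + 6*l)/(j - 7*l)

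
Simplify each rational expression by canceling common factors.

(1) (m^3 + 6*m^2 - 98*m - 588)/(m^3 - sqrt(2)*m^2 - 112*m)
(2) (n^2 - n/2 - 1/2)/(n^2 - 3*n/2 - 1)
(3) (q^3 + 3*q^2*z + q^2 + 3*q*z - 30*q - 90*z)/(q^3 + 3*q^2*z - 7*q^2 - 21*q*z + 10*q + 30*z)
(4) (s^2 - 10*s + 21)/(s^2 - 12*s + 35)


(1) = (m^2 + m*(6 - 7*sqrt(2)) - 42*sqrt(2))/(m^2 - 8*sqrt(2)*m)
(2) = (n - 1)/(n - 2)
(3) = (q + 6)/(q - 2)
(4) = (s - 3)/(s - 5)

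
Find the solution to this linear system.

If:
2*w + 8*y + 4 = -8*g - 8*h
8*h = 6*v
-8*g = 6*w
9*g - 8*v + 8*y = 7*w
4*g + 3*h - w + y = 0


Then:
g = 78/509
h = -219/2036
v = -73/509
w = -104/509
y = -1007/2036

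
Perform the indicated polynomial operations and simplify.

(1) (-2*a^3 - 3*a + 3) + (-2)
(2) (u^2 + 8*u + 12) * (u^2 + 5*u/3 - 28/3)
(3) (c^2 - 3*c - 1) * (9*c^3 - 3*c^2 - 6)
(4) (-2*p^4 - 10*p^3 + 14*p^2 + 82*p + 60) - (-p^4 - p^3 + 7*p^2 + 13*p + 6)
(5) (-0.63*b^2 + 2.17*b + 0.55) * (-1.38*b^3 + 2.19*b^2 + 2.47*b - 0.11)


(1) = -2*a^3 - 3*a + 1
(2) = u^4 + 29*u^3/3 + 16*u^2 - 164*u/3 - 112
(3) = 9*c^5 - 30*c^4 - 3*c^2 + 18*c + 6
(4) = -p^4 - 9*p^3 + 7*p^2 + 69*p + 54
(5) = 0.8694*b^5 - 4.3743*b^4 + 2.4372*b^3 + 6.6337*b^2 + 1.1198*b - 0.0605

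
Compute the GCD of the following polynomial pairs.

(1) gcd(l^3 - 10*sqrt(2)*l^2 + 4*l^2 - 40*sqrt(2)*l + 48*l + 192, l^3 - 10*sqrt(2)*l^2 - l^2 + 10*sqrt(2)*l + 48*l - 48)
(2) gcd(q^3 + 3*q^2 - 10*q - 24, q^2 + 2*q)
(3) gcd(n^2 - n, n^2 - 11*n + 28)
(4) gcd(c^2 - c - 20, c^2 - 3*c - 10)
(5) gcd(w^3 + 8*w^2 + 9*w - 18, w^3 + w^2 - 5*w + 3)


(1) = gcd((l + 4)*(l - 6*sqrt(2))*(l - 4*sqrt(2)), (l - 1)*(l - 6*sqrt(2))*(l - 4*sqrt(2))) = l^2 - 10*sqrt(2)*l + 48
(2) = q + 2
(3) = gcd(n*(n - 1), (n - 7)*(n - 4)) = 1
(4) = gcd((c - 5)*(c + 4), (c - 5)*(c + 2)) = c - 5
(5) = w^2 + 2*w - 3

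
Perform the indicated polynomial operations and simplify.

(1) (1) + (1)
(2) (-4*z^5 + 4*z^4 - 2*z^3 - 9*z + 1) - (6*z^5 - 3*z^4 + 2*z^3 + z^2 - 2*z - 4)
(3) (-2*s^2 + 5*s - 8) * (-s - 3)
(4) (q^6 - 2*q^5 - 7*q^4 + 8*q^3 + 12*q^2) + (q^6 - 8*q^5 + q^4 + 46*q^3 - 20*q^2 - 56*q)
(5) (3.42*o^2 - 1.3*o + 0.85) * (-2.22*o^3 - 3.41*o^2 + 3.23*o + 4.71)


(1) = 2
(2) = -10*z^5 + 7*z^4 - 4*z^3 - z^2 - 7*z + 5
(3) = 2*s^3 + s^2 - 7*s + 24
(4) = 2*q^6 - 10*q^5 - 6*q^4 + 54*q^3 - 8*q^2 - 56*q
(5) = -7.5924*o^5 - 8.7762*o^4 + 13.5926*o^3 + 9.0107*o^2 - 3.3775*o + 4.0035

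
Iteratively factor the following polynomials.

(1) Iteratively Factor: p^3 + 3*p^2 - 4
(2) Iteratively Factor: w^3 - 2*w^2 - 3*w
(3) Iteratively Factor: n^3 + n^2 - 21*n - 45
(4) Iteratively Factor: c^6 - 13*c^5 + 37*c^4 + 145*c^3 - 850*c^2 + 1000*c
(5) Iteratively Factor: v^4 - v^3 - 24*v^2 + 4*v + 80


(1) = (p + 2)*(p^2 + p - 2) = (p + 2)^2*(p - 1)
(2) = (w + 1)*(w^2 - 3*w) = (w - 3)*(w + 1)*(w)
(3) = (n + 3)*(n^2 - 2*n - 15) = (n - 5)*(n + 3)*(n + 3)
(4) = (c + 4)*(c^5 - 17*c^4 + 105*c^3 - 275*c^2 + 250*c) = (c - 5)*(c + 4)*(c^4 - 12*c^3 + 45*c^2 - 50*c) = c*(c - 5)*(c + 4)*(c^3 - 12*c^2 + 45*c - 50) = c*(c - 5)^2*(c + 4)*(c^2 - 7*c + 10) = c*(c - 5)^2*(c - 2)*(c + 4)*(c - 5)
(5) = (v + 4)*(v^3 - 5*v^2 - 4*v + 20) = (v + 2)*(v + 4)*(v^2 - 7*v + 10) = (v - 5)*(v + 2)*(v + 4)*(v - 2)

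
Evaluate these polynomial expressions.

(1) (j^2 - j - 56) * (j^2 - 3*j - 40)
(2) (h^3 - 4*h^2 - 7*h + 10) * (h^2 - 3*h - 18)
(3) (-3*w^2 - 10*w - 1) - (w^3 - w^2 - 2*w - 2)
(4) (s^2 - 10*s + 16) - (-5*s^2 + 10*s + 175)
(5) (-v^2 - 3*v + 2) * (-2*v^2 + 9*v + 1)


(1) = j^4 - 4*j^3 - 93*j^2 + 208*j + 2240
(2) = h^5 - 7*h^4 - 13*h^3 + 103*h^2 + 96*h - 180
(3) = -w^3 - 2*w^2 - 8*w + 1
(4) = 6*s^2 - 20*s - 159
(5) = 2*v^4 - 3*v^3 - 32*v^2 + 15*v + 2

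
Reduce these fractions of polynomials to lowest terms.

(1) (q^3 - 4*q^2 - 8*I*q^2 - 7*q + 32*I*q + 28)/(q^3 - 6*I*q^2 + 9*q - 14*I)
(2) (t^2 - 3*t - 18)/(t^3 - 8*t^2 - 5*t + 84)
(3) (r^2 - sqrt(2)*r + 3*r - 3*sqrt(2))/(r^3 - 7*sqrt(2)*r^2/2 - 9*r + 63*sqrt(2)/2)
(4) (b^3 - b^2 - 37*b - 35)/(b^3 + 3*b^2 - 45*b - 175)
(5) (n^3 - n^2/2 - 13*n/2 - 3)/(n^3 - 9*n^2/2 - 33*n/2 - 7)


(1) = (q - 4)/(q + 2*I)
(2) = (t - 6)/(t^2 - 11*t + 28)
(3) = (2*r - 2*sqrt(2))/(2*r^2 + r*(-7*sqrt(2) - 6) + 21*sqrt(2))
(4) = (b + 1)/(b + 5)
(5) = (n - 3)/(n - 7)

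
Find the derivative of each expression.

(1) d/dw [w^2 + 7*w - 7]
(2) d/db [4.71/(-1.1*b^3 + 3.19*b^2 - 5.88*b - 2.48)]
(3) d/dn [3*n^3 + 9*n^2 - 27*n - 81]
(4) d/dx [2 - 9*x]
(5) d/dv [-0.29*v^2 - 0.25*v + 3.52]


(1) = 2*w + 7
(2) = (15.543*b^2 - 30.0498*b + 27.6948)/(1.1*b^3 - 3.19*b^2 + 5.88*b + 2.48)^2
(3) = 9*n^2 + 18*n - 27
(4) = -9
(5) = -0.58*v - 0.25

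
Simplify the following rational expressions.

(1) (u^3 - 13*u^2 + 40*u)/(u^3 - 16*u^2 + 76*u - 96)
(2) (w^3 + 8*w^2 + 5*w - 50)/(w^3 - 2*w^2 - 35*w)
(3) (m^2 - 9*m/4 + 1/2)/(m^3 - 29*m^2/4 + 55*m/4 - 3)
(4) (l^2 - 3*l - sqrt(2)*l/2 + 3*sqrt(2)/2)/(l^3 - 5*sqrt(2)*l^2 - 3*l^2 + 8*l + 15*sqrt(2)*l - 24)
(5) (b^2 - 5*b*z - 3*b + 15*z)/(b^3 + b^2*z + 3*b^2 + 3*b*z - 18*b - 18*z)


(1) = (u^2 - 5*u)/(u^2 - 8*u + 12)
(2) = (w^2 + 3*w - 10)/(w^2 - 7*w)
(3) = (m - 2)/(m^2 - 7*m + 12)
(4) = (2*l - sqrt(2))/(2*l^2 - 10*sqrt(2)*l + 16)
(5) = (b - 5*z)/(b^2 + b*z + 6*b + 6*z)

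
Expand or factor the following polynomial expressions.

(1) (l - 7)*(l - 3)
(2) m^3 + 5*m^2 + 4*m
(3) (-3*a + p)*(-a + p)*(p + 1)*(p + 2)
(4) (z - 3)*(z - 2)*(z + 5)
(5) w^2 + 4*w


(1) = l^2 - 10*l + 21
(2) = m*(m + 1)*(m + 4)
(3) = 3*a^2*p^2 + 9*a^2*p + 6*a^2 - 4*a*p^3 - 12*a*p^2 - 8*a*p + p^4 + 3*p^3 + 2*p^2
(4) = z^3 - 19*z + 30
(5) = w*(w + 4)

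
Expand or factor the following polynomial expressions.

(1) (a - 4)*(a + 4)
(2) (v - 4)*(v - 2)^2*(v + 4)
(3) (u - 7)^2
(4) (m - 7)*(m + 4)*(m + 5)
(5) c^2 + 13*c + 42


(1) = a^2 - 16
(2) = v^4 - 4*v^3 - 12*v^2 + 64*v - 64
(3) = u^2 - 14*u + 49
(4) = m^3 + 2*m^2 - 43*m - 140
(5) = (c + 6)*(c + 7)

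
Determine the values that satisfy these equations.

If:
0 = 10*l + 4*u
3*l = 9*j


Then:
j = -2*u/15
l = -2*u/5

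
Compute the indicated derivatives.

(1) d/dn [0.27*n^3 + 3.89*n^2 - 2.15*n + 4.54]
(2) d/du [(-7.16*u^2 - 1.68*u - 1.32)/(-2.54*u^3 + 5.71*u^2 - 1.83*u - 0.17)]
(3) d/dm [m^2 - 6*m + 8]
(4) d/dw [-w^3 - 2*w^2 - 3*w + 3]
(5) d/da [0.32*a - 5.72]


(1) = 0.81*n^2 + 7.78*n - 2.15
(2) = (-18.1864*u^4 - 8.5344*u^3 + 12.6372*u^2 + 17.5088*u - 2.13)/(6.4516*u^6 - 29.0068*u^5 + 41.9005*u^4 - 20.035*u^3 + 1.4075*u^2 + 0.6222*u + 0.0289)
(3) = 2*m - 6
(4) = -3*w^2 - 4*w - 3
(5) = 0.320000000000000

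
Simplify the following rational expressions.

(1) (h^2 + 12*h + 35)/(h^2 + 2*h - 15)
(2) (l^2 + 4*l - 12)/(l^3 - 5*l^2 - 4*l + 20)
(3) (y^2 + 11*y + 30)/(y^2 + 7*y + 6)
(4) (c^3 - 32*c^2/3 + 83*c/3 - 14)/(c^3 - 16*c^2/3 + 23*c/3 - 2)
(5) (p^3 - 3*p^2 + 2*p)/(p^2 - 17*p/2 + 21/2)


(1) = (h + 7)/(h - 3)
(2) = (l + 6)/(l^2 - 3*l - 10)
(3) = (y + 5)/(y + 1)
(4) = (3*c^2 - 23*c + 14)/(3*c^2 - 7*c + 2)
(5) = (2*p^3 - 6*p^2 + 4*p)/(2*p^2 - 17*p + 21)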